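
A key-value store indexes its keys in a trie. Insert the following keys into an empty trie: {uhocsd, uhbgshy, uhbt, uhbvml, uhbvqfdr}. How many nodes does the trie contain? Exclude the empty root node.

19

Trie structure (* marks end of a word):
(root)
└─ u
   └─ h
      ├─ b
      │  ├─ g
      │  │  └─ s
      │  │     └─ h
      │  │        └─ y *
      │  ├─ t *
      │  └─ v
      │     ├─ m
      │     │  └─ l *
      │     └─ q
      │        └─ f
      │           └─ d
      │              └─ r *
      └─ o
         └─ c
            └─ s
               └─ d *
Counting every labelled node above: 19.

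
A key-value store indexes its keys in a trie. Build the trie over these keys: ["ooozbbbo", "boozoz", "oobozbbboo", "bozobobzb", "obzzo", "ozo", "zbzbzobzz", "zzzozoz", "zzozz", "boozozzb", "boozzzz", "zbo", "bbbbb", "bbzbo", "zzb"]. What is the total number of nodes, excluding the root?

67

Count nodes per top-level branch (shared prefixes stored once):
  'b'-branch (bbbbb, bbzbo, boozoz, boozozzb, boozzzz, bozobobzb): 25 nodes
  'o'-branch (obzzo, oobozbbboo, ooozbbbo, ozo): 22 nodes
  'z'-branch (zbo, zbzbzobzz, zzb, zzozz, zzzozoz): 20 nodes
Sum: 67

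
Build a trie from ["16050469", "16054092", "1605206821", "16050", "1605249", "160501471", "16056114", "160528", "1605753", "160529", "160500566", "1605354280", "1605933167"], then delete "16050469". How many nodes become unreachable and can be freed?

Walk "16050469" from the leaf back toward the root, removing each node that no remaining word uses.
The suffix "469" (3 nodes) is used only by "16050469"; the node for "16050" still has the child "1", so pruning stops there.
Nodes removed: 3

3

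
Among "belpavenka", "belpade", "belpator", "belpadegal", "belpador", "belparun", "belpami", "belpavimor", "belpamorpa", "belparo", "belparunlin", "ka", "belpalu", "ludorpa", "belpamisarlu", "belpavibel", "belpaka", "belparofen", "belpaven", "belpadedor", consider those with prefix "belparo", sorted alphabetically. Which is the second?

Filter for "belparo…" and sort: "belparo", "belparofen"
The 2nd is belparofen.

belparofen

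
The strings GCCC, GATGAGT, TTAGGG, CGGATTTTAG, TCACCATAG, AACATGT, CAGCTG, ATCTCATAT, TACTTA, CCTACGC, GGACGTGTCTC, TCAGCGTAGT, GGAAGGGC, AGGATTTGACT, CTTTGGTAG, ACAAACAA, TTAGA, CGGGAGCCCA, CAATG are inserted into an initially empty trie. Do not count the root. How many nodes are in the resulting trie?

123

Insert word by word; a character creates a node only if that edge doesn't already exist:
  "GCCC" → 4 new (G, C, C, C)
  "GATGAGT" → prefix "G" already present; 6 new (A, T, G, A, G, T)
  "TTAGGG" → 6 new (T, T, A, G, G, G)
  "CGGATTTTAG" → 10 new (C, G, G, A, T, T, T, T, A, G)
  "TCACCATAG" → prefix "T" already present; 8 new (C, A, C, C, A, T, A, G)
  "AACATGT" → 7 new (A, A, C, A, T, G, T)
  "CAGCTG" → prefix "C" already present; 5 new (A, G, C, T, G)
  "ATCTCATAT" → prefix "A" already present; 8 new (T, C, T, C, A, T, A, T)
  "TACTTA" → prefix "T" already present; 5 new (A, C, T, T, A)
  "CCTACGC" → prefix "C" already present; 6 new (C, T, A, C, G, C)
  "GGACGTGTCTC" → prefix "G" already present; 10 new (G, A, C, G, T, G, T, C, T, C)
  "TCAGCGTAGT" → prefix "TCA" already present; 7 new (G, C, G, T, A, G, T)
  "GGAAGGGC" → prefix "GGA" already present; 5 new (A, G, G, G, C)
  "AGGATTTGACT" → prefix "A" already present; 10 new (G, G, A, T, T, T, G, A, C, T)
  "CTTTGGTAG" → prefix "C" already present; 8 new (T, T, T, G, G, T, A, G)
  "ACAAACAA" → prefix "A" already present; 7 new (C, A, A, A, C, A, A)
  "TTAGA" → prefix "TTAG" already present; 1 new (A)
  "CGGGAGCCCA" → prefix "CGG" already present; 7 new (G, A, G, C, C, C, A)
  "CAATG" → prefix "CA" already present; 3 new (A, T, G)
Total nodes = 4 + 6 + 6 + 10 + 8 + 7 + 5 + 8 + 5 + 6 + 10 + 7 + 5 + 10 + 8 + 7 + 1 + 7 + 3 = 123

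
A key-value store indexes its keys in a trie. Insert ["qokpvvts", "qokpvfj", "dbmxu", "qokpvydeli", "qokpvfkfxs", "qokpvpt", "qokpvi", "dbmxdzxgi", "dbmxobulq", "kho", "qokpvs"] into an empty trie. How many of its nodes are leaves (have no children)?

11

A leaf is a node with no children — equivalently, the end of a word that is not a proper prefix of any other stored word.
Those words: "dbmxdzxgi", "dbmxobulq", "dbmxu", "kho", "qokpvfj", "qokpvfkfxs", "qokpvi", "qokpvpt", "qokpvs", "qokpvvts", "qokpvydeli"
Leaf count: 11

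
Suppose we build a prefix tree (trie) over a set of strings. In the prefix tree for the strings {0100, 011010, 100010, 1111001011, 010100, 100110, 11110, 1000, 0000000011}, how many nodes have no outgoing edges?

7

A leaf is a node with no children — equivalently, the end of a word that is not a proper prefix of any other stored word.
Those words: "0000000011", "0100", "010100", "011010", "100010", "100110", "1111001011"
Leaf count: 7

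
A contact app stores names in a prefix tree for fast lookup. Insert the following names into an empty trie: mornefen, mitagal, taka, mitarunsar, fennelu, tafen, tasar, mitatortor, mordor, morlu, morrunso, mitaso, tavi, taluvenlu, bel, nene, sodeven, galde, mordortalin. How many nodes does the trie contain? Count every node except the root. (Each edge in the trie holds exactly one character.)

88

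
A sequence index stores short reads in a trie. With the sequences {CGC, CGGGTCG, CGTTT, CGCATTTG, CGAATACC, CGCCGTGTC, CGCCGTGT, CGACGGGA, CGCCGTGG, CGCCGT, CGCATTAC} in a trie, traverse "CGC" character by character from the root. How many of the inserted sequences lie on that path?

Traverse "CGC" character by character; count nodes along the way that are marked as word ends.
Prefixes of the query that are stored words: "CGC"
Count: 1

1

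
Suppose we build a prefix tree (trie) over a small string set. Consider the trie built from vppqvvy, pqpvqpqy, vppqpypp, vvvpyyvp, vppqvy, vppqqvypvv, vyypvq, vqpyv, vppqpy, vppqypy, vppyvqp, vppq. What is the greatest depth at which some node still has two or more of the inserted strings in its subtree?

6

The deepest shared node is where two words last agree before diverging.
e.g. "vppqpy" and "vppqpypp" share the prefix "vppqpy" of length 6; no pair shares a longer one.
Longest shared-prefix length: 6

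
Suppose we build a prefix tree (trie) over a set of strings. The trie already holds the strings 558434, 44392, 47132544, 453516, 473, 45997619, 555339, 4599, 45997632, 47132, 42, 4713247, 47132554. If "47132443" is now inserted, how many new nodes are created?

Walking "47132443" from the root, the first 6 characters ("471324") follow existing edges; "4" is the first miss.
New nodes needed: |"47132443"| − 6 = 8 − 6 = 2.

2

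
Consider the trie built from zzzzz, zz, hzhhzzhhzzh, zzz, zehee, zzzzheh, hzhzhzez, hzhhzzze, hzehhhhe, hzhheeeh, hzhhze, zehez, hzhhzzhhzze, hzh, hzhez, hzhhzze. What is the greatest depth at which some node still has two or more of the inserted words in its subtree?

Equivalently: take the maximum, over all pairs, of their longest common prefix length.
"hzhhzzhhzze" and "hzhhzzhhzzh" agree on "hzhhzzhhzz" (10 characters) before diverging; nothing deeper is shared.
Longest shared-prefix length: 10

10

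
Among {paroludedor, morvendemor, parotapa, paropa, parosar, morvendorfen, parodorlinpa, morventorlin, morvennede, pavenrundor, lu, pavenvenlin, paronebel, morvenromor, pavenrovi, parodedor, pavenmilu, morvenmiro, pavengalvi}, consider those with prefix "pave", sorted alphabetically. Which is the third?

pavenrovi

Filter for "pave…" and sort: "pavengalvi", "pavenmilu", "pavenrovi", "pavenrundor", "pavenvenlin"
Position 3: pavenrovi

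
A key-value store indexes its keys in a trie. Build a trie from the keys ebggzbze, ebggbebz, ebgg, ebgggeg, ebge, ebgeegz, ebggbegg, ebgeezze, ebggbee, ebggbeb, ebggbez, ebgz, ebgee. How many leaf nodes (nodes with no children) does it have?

9

Leaves are exactly the stored words that no other stored word extends.
Those words: "ebgeegz", "ebgeezze", "ebggbebz", "ebggbee", "ebggbegg", "ebggbez", "ebgggeg", "ebggzbze", "ebgz"
Leaf count: 9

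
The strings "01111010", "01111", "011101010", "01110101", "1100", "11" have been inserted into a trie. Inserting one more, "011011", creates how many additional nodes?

3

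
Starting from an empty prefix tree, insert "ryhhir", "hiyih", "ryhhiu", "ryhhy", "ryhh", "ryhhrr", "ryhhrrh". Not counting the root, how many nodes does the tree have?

Count nodes per top-level branch (shared prefixes stored once):
  'h'-branch (hiyih): 5 nodes
  'r'-branch (ryhh, ryhhir, ryhhiu, ryhhrr, ryhhrrh, ryhhy): 11 nodes
Sum: 16

16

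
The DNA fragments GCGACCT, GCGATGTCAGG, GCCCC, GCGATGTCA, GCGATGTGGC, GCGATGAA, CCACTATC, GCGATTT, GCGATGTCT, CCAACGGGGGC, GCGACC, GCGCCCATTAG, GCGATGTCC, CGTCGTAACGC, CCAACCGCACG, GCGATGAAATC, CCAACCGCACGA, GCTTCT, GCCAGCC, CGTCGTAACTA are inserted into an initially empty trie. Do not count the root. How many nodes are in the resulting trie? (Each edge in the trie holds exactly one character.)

For each word, the new-node count is its length minus the longest prefix already in the trie:
  "GCGACCT" → 7 new (G, C, G, A, C, C, T)
  "GCGATGTCAGG" → prefix "GCGA" already present; 7 new (T, G, T, C, A, G, G)
  "GCCCC" → prefix "GC" already present; 3 new (C, C, C)
  "GCGATGTCA" → prefix "GCGATGTCA" already present; 0 new (none)
  "GCGATGTGGC" → prefix "GCGATGT" already present; 3 new (G, G, C)
  "GCGATGAA" → prefix "GCGATG" already present; 2 new (A, A)
  "CCACTATC" → 8 new (C, C, A, C, T, A, T, C)
  "GCGATTT" → prefix "GCGAT" already present; 2 new (T, T)
  "GCGATGTCT" → prefix "GCGATGTC" already present; 1 new (T)
  "CCAACGGGGGC" → prefix "CCA" already present; 8 new (A, C, G, G, G, G, G, C)
  "GCGACC" → prefix "GCGACC" already present; 0 new (none)
  "GCGCCCATTAG" → prefix "GCG" already present; 8 new (C, C, C, A, T, T, A, G)
  "GCGATGTCC" → prefix "GCGATGTC" already present; 1 new (C)
  "CGTCGTAACGC" → prefix "C" already present; 10 new (G, T, C, G, T, A, A, C, G, C)
  "CCAACCGCACG" → prefix "CCAAC" already present; 6 new (C, G, C, A, C, G)
  "GCGATGAAATC" → prefix "GCGATGAA" already present; 3 new (A, T, C)
  "CCAACCGCACGA" → prefix "CCAACCGCACG" already present; 1 new (A)
  "GCTTCT" → prefix "GC" already present; 4 new (T, T, C, T)
  "GCCAGCC" → prefix "GCC" already present; 4 new (A, G, C, C)
  "CGTCGTAACTA" → prefix "CGTCGTAAC" already present; 2 new (T, A)
Total nodes = 7 + 7 + 3 + 0 + 3 + 2 + 8 + 2 + 1 + 8 + 0 + 8 + 1 + 10 + 6 + 3 + 1 + 4 + 4 + 2 = 80

80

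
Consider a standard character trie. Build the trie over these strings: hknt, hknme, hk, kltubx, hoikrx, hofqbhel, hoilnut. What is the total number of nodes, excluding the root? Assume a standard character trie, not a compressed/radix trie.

27

Trie structure (* marks end of a word):
(root)
├─ h
│  ├─ k *
│  │  └─ n
│  │     ├─ m
│  │     │  └─ e *
│  │     └─ t *
│  └─ o
│     ├─ f
│     │  └─ q
│     │     └─ b
│     │        └─ h
│     │           └─ e
│     │              └─ l *
│     └─ i
│        ├─ k
│        │  └─ r
│        │     └─ x *
│        └─ l
│           └─ n
│              └─ u
│                 └─ t *
└─ k
   └─ l
      └─ t
         └─ u
            └─ b
               └─ x *
Counting every labelled node above: 27.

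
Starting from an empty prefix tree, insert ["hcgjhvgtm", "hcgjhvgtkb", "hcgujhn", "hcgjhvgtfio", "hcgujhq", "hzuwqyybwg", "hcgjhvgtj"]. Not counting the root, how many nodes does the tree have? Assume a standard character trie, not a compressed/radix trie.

For each word, the new-node count is its length minus the longest prefix already in the trie:
  "hcgjhvgtm" → 9 new (h, c, g, j, h, v, g, t, m)
  "hcgjhvgtkb" → prefix "hcgjhvgt" already present; 2 new (k, b)
  "hcgujhn" → prefix "hcg" already present; 4 new (u, j, h, n)
  "hcgjhvgtfio" → prefix "hcgjhvgt" already present; 3 new (f, i, o)
  "hcgujhq" → prefix "hcgujh" already present; 1 new (q)
  "hzuwqyybwg" → prefix "h" already present; 9 new (z, u, w, q, y, y, b, w, g)
  "hcgjhvgtj" → prefix "hcgjhvgt" already present; 1 new (j)
Total nodes = 9 + 2 + 4 + 3 + 1 + 9 + 1 = 29

29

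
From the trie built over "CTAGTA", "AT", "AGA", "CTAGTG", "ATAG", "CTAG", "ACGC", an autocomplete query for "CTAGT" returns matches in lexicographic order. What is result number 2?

CTAGTG

Words with prefix "CTAGT", in lexicographic order: "CTAGTA", "CTAGTG"
The 2nd is CTAGTG.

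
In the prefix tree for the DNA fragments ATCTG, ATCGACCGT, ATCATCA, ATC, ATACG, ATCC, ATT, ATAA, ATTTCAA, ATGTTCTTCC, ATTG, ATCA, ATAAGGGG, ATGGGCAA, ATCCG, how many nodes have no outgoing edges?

10

Leaves are exactly the stored words that no other stored word extends.
Those words: "ATAAGGGG", "ATACG", "ATCATCA", "ATCCG", "ATCGACCGT", "ATCTG", "ATGGGCAA", "ATGTTCTTCC", "ATTG", "ATTTCAA"
Leaf count: 10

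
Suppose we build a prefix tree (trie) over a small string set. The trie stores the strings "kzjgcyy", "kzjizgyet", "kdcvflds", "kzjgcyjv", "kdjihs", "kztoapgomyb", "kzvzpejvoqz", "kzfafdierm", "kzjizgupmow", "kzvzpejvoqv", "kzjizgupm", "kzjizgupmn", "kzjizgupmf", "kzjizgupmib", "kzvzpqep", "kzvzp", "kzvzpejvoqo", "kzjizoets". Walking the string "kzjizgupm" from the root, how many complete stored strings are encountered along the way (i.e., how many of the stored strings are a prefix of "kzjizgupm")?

Traverse "kzjizgupm" character by character; count nodes along the way that are marked as word ends.
Prefixes of the query that are stored words: "kzjizgupm"
Count: 1

1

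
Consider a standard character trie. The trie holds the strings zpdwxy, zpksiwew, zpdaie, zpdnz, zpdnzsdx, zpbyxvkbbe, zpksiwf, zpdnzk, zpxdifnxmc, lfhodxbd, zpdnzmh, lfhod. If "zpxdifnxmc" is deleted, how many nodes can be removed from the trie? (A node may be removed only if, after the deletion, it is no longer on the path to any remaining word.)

8

After clearing the end-marker at "zpxdifnxmc", prune upward until reaching a node still needed by another word.
The suffix "xdifnxmc" (8 nodes) is used only by "zpxdifnxmc"; the node for "zp" still has the child "d", so pruning stops there.
Nodes removed: 8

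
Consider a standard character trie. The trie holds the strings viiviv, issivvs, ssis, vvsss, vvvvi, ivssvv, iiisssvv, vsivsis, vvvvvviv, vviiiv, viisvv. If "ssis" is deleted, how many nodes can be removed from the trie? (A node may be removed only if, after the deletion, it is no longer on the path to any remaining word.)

After clearing the end-marker at "ssis", prune upward until reaching a node still needed by another word.
No other word shares any prefix with "ssis", so all 4 of its nodes go.
Nodes removed: 4

4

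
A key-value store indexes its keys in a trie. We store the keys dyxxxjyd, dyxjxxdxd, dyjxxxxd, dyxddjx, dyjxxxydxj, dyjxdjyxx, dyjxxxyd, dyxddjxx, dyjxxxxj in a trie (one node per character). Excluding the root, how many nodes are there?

Insert word by word; a character creates a node only if that edge doesn't already exist:
  "dyxxxjyd" → 8 new (d, y, x, x, x, j, y, d)
  "dyxjxxdxd" → prefix "dyx" already present; 6 new (j, x, x, d, x, d)
  "dyjxxxxd" → prefix "dy" already present; 6 new (j, x, x, x, x, d)
  "dyxddjx" → prefix "dyx" already present; 4 new (d, d, j, x)
  "dyjxxxydxj" → prefix "dyjxxx" already present; 4 new (y, d, x, j)
  "dyjxdjyxx" → prefix "dyjx" already present; 5 new (d, j, y, x, x)
  "dyjxxxyd" → prefix "dyjxxxyd" already present; 0 new (none)
  "dyxddjxx" → prefix "dyxddjx" already present; 1 new (x)
  "dyjxxxxj" → prefix "dyjxxxx" already present; 1 new (j)
Total nodes = 8 + 6 + 6 + 4 + 4 + 5 + 0 + 1 + 1 = 35

35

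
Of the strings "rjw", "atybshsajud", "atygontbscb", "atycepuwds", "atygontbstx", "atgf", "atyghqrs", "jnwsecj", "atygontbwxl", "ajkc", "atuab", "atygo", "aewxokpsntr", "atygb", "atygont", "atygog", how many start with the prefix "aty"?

10

Walk to "aty"; the words in its subtree are exactly those with that prefix.
Matches: "atybshsajud", "atycepuwds", "atygb", "atyghqrs", "atygo", "atygog", "atygont", "atygontbscb", "atygontbstx", "atygontbwxl"
Count: 10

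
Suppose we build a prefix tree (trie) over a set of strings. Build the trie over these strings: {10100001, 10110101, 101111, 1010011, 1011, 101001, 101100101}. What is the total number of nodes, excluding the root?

21

Trie structure (* marks end of a word):
(root)
└─ 1
   └─ 0
      └─ 1
         ├─ 0
         │  └─ 0
         │     ├─ 0
         │     │  └─ 0
         │     │     └─ 1 *
         │     └─ 1 *
         │        └─ 1 *
         └─ 1 *
            ├─ 0
            │  ├─ 0
            │  │  └─ 1
            │  │     └─ 0
            │  │        └─ 1 *
            │  └─ 1
            │     └─ 0
            │        └─ 1 *
            └─ 1
               └─ 1 *
Counting every labelled node above: 21.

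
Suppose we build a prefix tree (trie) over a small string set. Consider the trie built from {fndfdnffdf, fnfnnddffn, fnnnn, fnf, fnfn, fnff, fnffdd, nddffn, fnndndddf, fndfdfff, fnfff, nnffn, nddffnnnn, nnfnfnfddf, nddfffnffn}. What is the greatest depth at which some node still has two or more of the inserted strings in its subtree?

Look for the deepest trie node that still has at least two words in its subtree.
e.g. "nddffn" and "nddffnnnn" share the prefix "nddffn" of length 6; no pair shares a longer one.
Longest shared-prefix length: 6

6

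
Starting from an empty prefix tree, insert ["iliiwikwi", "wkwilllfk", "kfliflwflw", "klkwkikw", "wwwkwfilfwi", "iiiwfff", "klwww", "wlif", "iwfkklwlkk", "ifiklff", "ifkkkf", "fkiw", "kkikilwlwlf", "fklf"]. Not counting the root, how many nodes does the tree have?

92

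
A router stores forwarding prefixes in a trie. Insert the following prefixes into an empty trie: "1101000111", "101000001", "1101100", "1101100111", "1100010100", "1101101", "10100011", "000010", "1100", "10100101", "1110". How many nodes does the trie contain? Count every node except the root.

45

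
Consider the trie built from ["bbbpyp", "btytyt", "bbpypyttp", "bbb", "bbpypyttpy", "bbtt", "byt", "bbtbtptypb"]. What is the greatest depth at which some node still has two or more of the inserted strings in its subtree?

9

Equivalently: take the maximum, over all pairs, of their longest common prefix length.
e.g. "bbpypyttp" and "bbpypyttpy" share the prefix "bbpypyttp" of length 9; no pair shares a longer one.
Longest shared-prefix length: 9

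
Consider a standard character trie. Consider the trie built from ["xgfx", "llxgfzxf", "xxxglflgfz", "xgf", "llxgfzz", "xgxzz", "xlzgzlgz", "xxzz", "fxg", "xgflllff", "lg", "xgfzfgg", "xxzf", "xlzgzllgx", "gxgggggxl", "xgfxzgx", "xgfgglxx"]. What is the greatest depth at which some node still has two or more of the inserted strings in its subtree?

Equivalently: take the maximum, over all pairs, of their longest common prefix length.
e.g. "llxgfzxf" and "llxgfzz" share the prefix "llxgfz" of length 6; no pair shares a longer one.
Longest shared-prefix length: 6

6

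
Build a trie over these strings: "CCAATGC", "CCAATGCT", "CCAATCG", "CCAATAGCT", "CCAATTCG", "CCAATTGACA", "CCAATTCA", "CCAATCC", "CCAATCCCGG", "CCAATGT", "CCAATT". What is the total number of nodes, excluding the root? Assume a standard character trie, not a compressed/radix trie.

27

Count nodes per top-level branch (shared prefixes stored once):
  'C'-branch (CCAATAGCT, CCAATCC, CCAATCCCGG, CCAATCG, CCAATGC, CCAATGCT, CCAATGT, CCAATT, CCAATTCA, CCAATTCG, CCAATTGACA): 27 nodes
Sum: 27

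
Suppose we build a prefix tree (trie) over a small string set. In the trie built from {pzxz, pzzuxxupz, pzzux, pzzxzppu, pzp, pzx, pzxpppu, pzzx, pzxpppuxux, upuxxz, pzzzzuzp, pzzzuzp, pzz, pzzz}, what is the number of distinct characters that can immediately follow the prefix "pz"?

Walk "pz" from the root, arriving at one node.
Distinct next characters after "pz": p, x, z.
That node has 3 child edges.

3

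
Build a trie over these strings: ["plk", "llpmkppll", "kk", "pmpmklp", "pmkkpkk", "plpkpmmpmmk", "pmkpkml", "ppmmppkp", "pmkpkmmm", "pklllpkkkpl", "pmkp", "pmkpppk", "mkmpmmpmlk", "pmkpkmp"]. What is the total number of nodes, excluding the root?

71

Trace insertions, counting only characters that open a new branch:
  "plk" → 3 new (p, l, k)
  "llpmkppll" → 9 new (l, l, p, m, k, p, p, l, l)
  "kk" → 2 new (k, k)
  "pmpmklp" → prefix "p" already present; 6 new (m, p, m, k, l, p)
  "pmkkpkk" → prefix "pm" already present; 5 new (k, k, p, k, k)
  "plpkpmmpmmk" → prefix "pl" already present; 9 new (p, k, p, m, m, p, m, m, k)
  "pmkpkml" → prefix "pmk" already present; 4 new (p, k, m, l)
  "ppmmppkp" → prefix "p" already present; 7 new (p, m, m, p, p, k, p)
  "pmkpkmmm" → prefix "pmkpkm" already present; 2 new (m, m)
  "pklllpkkkpl" → prefix "p" already present; 10 new (k, l, l, l, p, k, k, k, p, l)
  "pmkp" → prefix "pmkp" already present; 0 new (none)
  "pmkpppk" → prefix "pmkp" already present; 3 new (p, p, k)
  "mkmpmmpmlk" → 10 new (m, k, m, p, m, m, p, m, l, k)
  "pmkpkmp" → prefix "pmkpkm" already present; 1 new (p)
Total nodes = 3 + 9 + 2 + 6 + 5 + 9 + 4 + 7 + 2 + 10 + 0 + 3 + 10 + 1 = 71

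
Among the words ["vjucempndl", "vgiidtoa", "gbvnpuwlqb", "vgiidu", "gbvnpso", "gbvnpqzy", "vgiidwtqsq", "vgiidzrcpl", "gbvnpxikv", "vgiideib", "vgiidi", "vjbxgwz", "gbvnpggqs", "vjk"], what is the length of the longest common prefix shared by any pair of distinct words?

5

Look for the deepest trie node that still has at least two words in its subtree.
"gbvnpggqs" and "gbvnpqzy" agree on "gbvnp" (5 characters) before diverging; nothing deeper is shared.
Longest shared-prefix length: 5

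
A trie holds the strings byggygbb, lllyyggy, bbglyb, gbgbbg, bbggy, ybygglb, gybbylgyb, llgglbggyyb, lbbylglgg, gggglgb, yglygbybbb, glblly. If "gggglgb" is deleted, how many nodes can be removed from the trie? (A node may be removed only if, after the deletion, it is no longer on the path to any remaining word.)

6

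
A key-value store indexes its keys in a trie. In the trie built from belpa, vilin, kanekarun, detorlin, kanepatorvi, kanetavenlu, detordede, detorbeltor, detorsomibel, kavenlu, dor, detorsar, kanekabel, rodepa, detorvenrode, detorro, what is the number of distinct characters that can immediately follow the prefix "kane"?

The children of the "kane" node are the distinct next characters among strings starting with "kane".
Distinct next characters after "kane": k, p, t.
That node has 3 child edges.

3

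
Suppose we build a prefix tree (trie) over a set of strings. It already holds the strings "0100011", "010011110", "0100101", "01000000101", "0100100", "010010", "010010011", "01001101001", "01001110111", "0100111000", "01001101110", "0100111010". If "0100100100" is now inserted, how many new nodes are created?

2

"01001001" is already a path in the trie; the remaining "00" must be added.
Each of the 2 remaining characters creates one node.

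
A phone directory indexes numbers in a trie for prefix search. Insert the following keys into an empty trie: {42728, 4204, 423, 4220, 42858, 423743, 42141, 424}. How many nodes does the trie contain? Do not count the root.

Insert word by word; a character creates a node only if that edge doesn't already exist:
  "42728" → 5 new (4, 2, 7, 2, 8)
  "4204" → prefix "42" already present; 2 new (0, 4)
  "423" → prefix "42" already present; 1 new (3)
  "4220" → prefix "42" already present; 2 new (2, 0)
  "42858" → prefix "42" already present; 3 new (8, 5, 8)
  "423743" → prefix "423" already present; 3 new (7, 4, 3)
  "42141" → prefix "42" already present; 3 new (1, 4, 1)
  "424" → prefix "42" already present; 1 new (4)
Total nodes = 5 + 2 + 1 + 2 + 3 + 3 + 3 + 1 = 20

20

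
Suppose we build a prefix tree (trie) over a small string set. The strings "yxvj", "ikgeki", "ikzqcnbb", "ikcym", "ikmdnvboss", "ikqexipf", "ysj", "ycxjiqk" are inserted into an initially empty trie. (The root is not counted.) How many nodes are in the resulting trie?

41

Insert word by word; a character creates a node only if that edge doesn't already exist:
  "yxvj" → 4 new (y, x, v, j)
  "ikgeki" → 6 new (i, k, g, e, k, i)
  "ikzqcnbb" → prefix "ik" already present; 6 new (z, q, c, n, b, b)
  "ikcym" → prefix "ik" already present; 3 new (c, y, m)
  "ikmdnvboss" → prefix "ik" already present; 8 new (m, d, n, v, b, o, s, s)
  "ikqexipf" → prefix "ik" already present; 6 new (q, e, x, i, p, f)
  "ysj" → prefix "y" already present; 2 new (s, j)
  "ycxjiqk" → prefix "y" already present; 6 new (c, x, j, i, q, k)
Total nodes = 4 + 6 + 6 + 3 + 8 + 6 + 2 + 6 = 41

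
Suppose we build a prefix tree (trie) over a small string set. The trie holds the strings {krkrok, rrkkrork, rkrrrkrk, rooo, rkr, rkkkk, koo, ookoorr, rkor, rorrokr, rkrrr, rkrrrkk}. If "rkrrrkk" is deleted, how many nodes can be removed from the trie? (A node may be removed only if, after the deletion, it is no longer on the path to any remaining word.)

1

A node on "rkrrrkk"'s path can go only if nothing else ends at it or branches off below it.
The suffix "k" (1 node) is used only by "rkrrrkk"; the node for "rkrrrk" still has the child "r", so pruning stops there.
Nodes removed: 1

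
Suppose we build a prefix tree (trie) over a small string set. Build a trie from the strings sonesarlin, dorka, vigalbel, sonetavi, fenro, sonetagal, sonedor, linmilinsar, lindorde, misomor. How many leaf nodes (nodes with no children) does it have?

A leaf is a node with no children — equivalently, the end of a word that is not a proper prefix of any other stored word.
Those words: "dorka", "fenro", "lindorde", "linmilinsar", "misomor", "sonedor", "sonesarlin", "sonetagal", "sonetavi", "vigalbel"
Leaf count: 10

10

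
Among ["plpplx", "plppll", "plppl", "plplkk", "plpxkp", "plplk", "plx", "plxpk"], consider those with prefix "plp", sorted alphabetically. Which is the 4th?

DFS of the "plp" subtree visits, in order: "plplk", "plplkk", "plppl", "plppll", "plpplx", "plpxkp"
The 4th is plppll.

plppll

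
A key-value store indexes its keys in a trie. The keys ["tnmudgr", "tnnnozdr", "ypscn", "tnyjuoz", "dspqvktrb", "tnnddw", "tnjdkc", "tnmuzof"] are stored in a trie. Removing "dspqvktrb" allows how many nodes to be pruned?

9

A node on "dspqvktrb"'s path can go only if nothing else ends at it or branches off below it.
No other word shares any prefix with "dspqvktrb", so all 9 of its nodes go.
Nodes removed: 9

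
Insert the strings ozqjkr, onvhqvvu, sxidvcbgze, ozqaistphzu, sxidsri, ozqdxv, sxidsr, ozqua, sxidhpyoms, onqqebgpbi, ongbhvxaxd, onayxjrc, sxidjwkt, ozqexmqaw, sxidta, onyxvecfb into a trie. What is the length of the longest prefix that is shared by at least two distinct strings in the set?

6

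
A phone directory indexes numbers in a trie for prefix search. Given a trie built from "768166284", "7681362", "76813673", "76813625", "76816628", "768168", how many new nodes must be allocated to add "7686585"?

4

"768" is already a path in the trie; the remaining "6585" must be added.
Each of the 4 remaining characters creates one node.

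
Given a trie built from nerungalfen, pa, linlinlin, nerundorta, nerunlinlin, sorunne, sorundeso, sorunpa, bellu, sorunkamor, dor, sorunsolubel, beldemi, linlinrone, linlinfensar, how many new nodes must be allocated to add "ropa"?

4

Nothing in the trie begins with "r"; the whole of "ropa" is new.
4 − 0 = 4 new nodes.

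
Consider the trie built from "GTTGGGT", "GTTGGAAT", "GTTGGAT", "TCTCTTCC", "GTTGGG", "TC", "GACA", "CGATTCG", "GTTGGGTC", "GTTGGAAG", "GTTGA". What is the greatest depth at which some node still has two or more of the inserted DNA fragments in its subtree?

Look for the deepest trie node that still has at least two words in its subtree.
e.g. "GTTGGAAG" and "GTTGGAAT" share the prefix "GTTGGAA" of length 7; no pair shares a longer one.
Longest shared-prefix length: 7

7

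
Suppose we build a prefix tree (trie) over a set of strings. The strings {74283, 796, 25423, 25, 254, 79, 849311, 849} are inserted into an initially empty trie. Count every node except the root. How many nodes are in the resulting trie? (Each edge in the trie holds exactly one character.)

18

Count nodes per top-level branch (shared prefixes stored once):
  '2'-branch (25, 254, 25423): 5 nodes
  '7'-branch (74283, 79, 796): 7 nodes
  '8'-branch (849, 849311): 6 nodes
Sum: 18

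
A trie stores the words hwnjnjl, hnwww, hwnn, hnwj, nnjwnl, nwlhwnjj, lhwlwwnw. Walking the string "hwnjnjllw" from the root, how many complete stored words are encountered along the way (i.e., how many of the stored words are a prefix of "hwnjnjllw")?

1

Traverse "hwnjnjllw" character by character; count nodes along the way that are marked as word ends.
Prefixes of the query that are stored words: "hwnjnjl"
Count: 1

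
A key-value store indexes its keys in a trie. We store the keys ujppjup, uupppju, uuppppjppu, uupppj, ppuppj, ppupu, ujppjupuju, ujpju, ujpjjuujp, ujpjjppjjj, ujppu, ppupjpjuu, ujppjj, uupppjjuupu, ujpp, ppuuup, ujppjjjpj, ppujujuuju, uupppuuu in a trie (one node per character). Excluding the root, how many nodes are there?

Insert word by word; a character creates a node only if that edge doesn't already exist:
  "ujppjup" → 7 new (u, j, p, p, j, u, p)
  "uupppju" → prefix "u" already present; 6 new (u, p, p, p, j, u)
  "uuppppjppu" → prefix "uuppp" already present; 5 new (p, j, p, p, u)
  "uupppj" → prefix "uupppj" already present; 0 new (none)
  "ppuppj" → 6 new (p, p, u, p, p, j)
  "ppupu" → prefix "ppup" already present; 1 new (u)
  "ujppjupuju" → prefix "ujppjup" already present; 3 new (u, j, u)
  "ujpju" → prefix "ujp" already present; 2 new (j, u)
  "ujpjjuujp" → prefix "ujpj" already present; 5 new (j, u, u, j, p)
  "ujpjjppjjj" → prefix "ujpjj" already present; 5 new (p, p, j, j, j)
  "ujppu" → prefix "ujpp" already present; 1 new (u)
  "ppupjpjuu" → prefix "ppup" already present; 5 new (j, p, j, u, u)
  "ujppjj" → prefix "ujppj" already present; 1 new (j)
  "uupppjjuupu" → prefix "uupppj" already present; 5 new (j, u, u, p, u)
  "ujpp" → prefix "ujpp" already present; 0 new (none)
  "ppuuup" → prefix "ppu" already present; 3 new (u, u, p)
  "ujppjjjpj" → prefix "ujppjj" already present; 3 new (j, p, j)
  "ppujujuuju" → prefix "ppu" already present; 7 new (j, u, j, u, u, j, u)
  "uupppuuu" → prefix "uuppp" already present; 3 new (u, u, u)
Total nodes = 7 + 6 + 5 + 0 + 6 + 1 + 3 + 2 + 5 + 5 + 1 + 5 + 1 + 5 + 0 + 3 + 3 + 7 + 3 = 68

68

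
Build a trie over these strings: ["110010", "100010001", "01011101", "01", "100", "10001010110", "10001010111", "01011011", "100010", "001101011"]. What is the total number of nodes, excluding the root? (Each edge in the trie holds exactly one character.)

39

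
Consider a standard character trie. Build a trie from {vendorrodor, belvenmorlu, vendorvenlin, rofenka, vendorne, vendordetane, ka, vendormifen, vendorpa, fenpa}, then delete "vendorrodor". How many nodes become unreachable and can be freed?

5

Walk "vendorrodor" from the leaf back toward the root, removing each node that no remaining word uses.
The suffix "rodor" (5 nodes) is used only by "vendorrodor"; the node for "vendor" still has the child "v", so pruning stops there.
Nodes removed: 5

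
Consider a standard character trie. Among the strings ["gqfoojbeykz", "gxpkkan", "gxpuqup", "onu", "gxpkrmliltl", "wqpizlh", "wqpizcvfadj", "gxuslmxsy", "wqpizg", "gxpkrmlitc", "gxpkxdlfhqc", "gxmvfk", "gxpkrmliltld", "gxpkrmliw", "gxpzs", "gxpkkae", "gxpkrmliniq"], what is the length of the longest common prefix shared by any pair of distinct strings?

11

The deepest shared node is where two words last agree before diverging.
e.g. "gxpkrmliltl" and "gxpkrmliltld" share the prefix "gxpkrmliltl" of length 11; no pair shares a longer one.
Longest shared-prefix length: 11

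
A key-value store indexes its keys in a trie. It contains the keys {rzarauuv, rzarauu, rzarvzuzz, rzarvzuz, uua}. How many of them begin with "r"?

Traverse to the node for "r", then collect every word in that subtree.
Words under "r": rzarauu, rzarauuv, rzarvzuz, rzarvzuzz
Count: 4

4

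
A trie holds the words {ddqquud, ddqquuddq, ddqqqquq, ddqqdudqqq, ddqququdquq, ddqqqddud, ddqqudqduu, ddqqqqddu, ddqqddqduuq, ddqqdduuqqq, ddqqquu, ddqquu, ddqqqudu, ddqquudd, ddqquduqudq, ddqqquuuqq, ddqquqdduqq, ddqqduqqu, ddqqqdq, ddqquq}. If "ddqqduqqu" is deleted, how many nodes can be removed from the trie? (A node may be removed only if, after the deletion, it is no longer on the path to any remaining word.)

3

Walk "ddqqduqqu" from the leaf back toward the root, removing each node that no remaining word uses.
The suffix "qqu" (3 nodes) is used only by "ddqqduqqu"; the node for "ddqqdu" still has the child "d", so pruning stops there.
Nodes removed: 3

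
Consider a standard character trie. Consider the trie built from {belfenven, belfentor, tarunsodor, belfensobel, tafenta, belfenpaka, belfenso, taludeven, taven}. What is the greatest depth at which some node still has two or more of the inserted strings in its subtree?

The deepest shared node is where two words last agree before diverging.
"belfenso" and "belfensobel" agree on "belfenso" (8 characters) before diverging; nothing deeper is shared.
Longest shared-prefix length: 8

8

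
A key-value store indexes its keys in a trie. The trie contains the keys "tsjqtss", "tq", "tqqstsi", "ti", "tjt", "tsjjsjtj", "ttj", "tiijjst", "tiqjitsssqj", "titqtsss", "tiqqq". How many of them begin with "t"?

Filter for entries beginning with "t":
Matches: "ti", "tiijjst", "tiqjitsssqj", "tiqqq", "titqtsss", "tjt", "tq", "tqqstsi", "tsjjsjtj", "tsjqtss", "ttj"
Count: 11

11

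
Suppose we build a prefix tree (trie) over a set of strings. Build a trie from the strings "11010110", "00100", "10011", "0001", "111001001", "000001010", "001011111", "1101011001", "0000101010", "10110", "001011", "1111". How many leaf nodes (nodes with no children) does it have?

10

A leaf is a node with no children — equivalently, the end of a word that is not a proper prefix of any other stored word.
Those words: "000001010", "0000101010", "0001", "00100", "001011111", "10011", "10110", "1101011001", "111001001", "1111"
Leaf count: 10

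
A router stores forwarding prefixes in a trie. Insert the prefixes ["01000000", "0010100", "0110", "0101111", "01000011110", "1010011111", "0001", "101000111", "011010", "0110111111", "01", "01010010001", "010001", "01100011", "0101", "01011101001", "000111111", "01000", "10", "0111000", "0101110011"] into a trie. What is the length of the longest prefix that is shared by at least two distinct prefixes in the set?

The deepest shared node is where two words last agree before diverging.
"0101110011" and "01011101001" agree on "0101110" (7 characters) before diverging; nothing deeper is shared.
Longest shared-prefix length: 7

7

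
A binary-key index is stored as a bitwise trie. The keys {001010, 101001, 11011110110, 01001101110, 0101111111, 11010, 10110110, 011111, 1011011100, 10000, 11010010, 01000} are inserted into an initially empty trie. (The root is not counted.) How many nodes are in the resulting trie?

Insert word by word; a character creates a node only if that edge doesn't already exist:
  "001010" → 6 new (0, 0, 1, 0, 1, 0)
  "101001" → 6 new (1, 0, 1, 0, 0, 1)
  "11011110110" → prefix "1" already present; 10 new (1, 0, 1, 1, 1, 1, 0, 1, 1, 0)
  "01001101110" → prefix "0" already present; 10 new (1, 0, 0, 1, 1, 0, 1, 1, 1, 0)
  "0101111111" → prefix "010" already present; 7 new (1, 1, 1, 1, 1, 1, 1)
  "11010" → prefix "1101" already present; 1 new (0)
  "10110110" → prefix "101" already present; 5 new (1, 0, 1, 1, 0)
  "011111" → prefix "01" already present; 4 new (1, 1, 1, 1)
  "1011011100" → prefix "1011011" already present; 3 new (1, 0, 0)
  "10000" → prefix "10" already present; 3 new (0, 0, 0)
  "11010010" → prefix "11010" already present; 3 new (0, 1, 0)
  "01000" → prefix "0100" already present; 1 new (0)
Total nodes = 6 + 6 + 10 + 10 + 7 + 1 + 5 + 4 + 3 + 3 + 3 + 1 = 59

59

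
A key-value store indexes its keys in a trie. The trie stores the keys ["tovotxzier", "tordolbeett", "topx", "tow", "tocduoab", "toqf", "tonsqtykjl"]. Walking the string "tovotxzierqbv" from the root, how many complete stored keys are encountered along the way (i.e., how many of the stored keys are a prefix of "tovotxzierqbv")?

Walk "tovotxzierqbv" from the root; an end-of-word marker is hit whenever a stored word is a prefix of "tovotxzierqbv".
Prefixes of the query that are stored words: "tovotxzier"
Count: 1

1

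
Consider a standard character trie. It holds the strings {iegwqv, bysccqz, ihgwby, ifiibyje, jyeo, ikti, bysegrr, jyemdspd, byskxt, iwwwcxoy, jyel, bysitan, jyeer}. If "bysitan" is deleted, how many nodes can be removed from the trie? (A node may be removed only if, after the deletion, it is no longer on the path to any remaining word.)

4

After clearing the end-marker at "bysitan", prune upward until reaching a node still needed by another word.
The suffix "itan" (4 nodes) is used only by "bysitan"; the node for "bys" still has the child "c", so pruning stops there.
Nodes removed: 4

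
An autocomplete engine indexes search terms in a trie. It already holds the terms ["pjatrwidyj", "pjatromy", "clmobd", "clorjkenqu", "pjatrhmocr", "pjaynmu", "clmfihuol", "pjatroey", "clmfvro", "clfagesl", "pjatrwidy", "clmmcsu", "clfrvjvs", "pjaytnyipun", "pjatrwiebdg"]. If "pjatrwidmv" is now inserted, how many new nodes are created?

2

"pjatrwid" is already a path in the trie; the remaining "mv" must be added.
So 10 − 8 = 2 new nodes.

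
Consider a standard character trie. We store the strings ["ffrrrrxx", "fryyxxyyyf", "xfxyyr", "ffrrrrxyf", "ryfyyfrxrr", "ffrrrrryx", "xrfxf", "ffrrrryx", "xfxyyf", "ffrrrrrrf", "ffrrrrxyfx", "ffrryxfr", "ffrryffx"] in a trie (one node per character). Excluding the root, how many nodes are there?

55

Count nodes per top-level branch (shared prefixes stored once):
  'f'-branch (ffrrrrrrf, ffrrrrryx, ffrrrrxx, ffrrrrxyf, ffrrrrxyfx, ffrrrryx, ffrryffx, ffrryxfr, fryyxxyyyf): 34 nodes
  'r'-branch (ryfyyfrxrr): 10 nodes
  'x'-branch (xfxyyf, xfxyyr, xrfxf): 11 nodes
Sum: 55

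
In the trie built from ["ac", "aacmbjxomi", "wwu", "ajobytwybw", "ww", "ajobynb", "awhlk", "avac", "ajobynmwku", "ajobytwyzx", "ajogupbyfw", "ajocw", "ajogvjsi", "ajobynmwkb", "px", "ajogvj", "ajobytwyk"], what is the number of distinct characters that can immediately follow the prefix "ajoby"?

2

Follow the path "ajoby" to its node, then look at its outgoing edges.
Characters that immediately follow "ajoby" among the stored strings: {n, t}.
That node has 2 child edges.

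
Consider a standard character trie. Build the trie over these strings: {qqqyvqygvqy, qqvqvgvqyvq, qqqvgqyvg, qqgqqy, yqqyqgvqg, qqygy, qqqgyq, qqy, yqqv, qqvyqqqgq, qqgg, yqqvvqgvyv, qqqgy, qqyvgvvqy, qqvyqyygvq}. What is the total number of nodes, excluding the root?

For each word, the new-node count is its length minus the longest prefix already in the trie:
  "qqqyvqygvqy" → 11 new (q, q, q, y, v, q, y, g, v, q, y)
  "qqvqvgvqyvq" → prefix "qq" already present; 9 new (v, q, v, g, v, q, y, v, q)
  "qqqvgqyvg" → prefix "qqq" already present; 6 new (v, g, q, y, v, g)
  "qqgqqy" → prefix "qq" already present; 4 new (g, q, q, y)
  "yqqyqgvqg" → 9 new (y, q, q, y, q, g, v, q, g)
  "qqygy" → prefix "qq" already present; 3 new (y, g, y)
  "qqqgyq" → prefix "qqq" already present; 3 new (g, y, q)
  "qqy" → prefix "qqy" already present; 0 new (none)
  "yqqv" → prefix "yqq" already present; 1 new (v)
  "qqvyqqqgq" → prefix "qqv" already present; 6 new (y, q, q, q, g, q)
  "qqgg" → prefix "qqg" already present; 1 new (g)
  "yqqvvqgvyv" → prefix "yqqv" already present; 6 new (v, q, g, v, y, v)
  "qqqgy" → prefix "qqqgy" already present; 0 new (none)
  "qqyvgvvqy" → prefix "qqy" already present; 6 new (v, g, v, v, q, y)
  "qqvyqyygvq" → prefix "qqvyq" already present; 5 new (y, y, g, v, q)
Total nodes = 11 + 9 + 6 + 4 + 9 + 3 + 3 + 0 + 1 + 6 + 1 + 6 + 0 + 6 + 5 = 70

70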